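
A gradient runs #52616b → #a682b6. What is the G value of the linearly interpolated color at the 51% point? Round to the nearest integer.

G₁ = 97 (from #52616b), G₂ = 130 (from #a682b6).
G = 97 + 0.51 × (130 − 97) = 113.83 → 114

114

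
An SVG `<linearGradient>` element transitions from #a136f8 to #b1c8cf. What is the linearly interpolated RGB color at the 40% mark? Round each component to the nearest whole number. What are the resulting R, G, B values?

#a136f8 → (161, 54, 248); #b1c8cf → (177, 200, 207).
40% corresponds to t = 0.4.
R = 161 + 0.4 × (177 − 161) = 161 + 0.4 × 16 = 167.4 → 167
G = 54 + 0.4 × (200 − 54) = 54 + 0.4 × 146 = 112.4 → 112
B = 248 + 0.4 × (207 − 248) = 248 + 0.4 × -41 = 231.6 → 232
So the blended color is (167, 112, 232), about #a770e8.

(167, 112, 232)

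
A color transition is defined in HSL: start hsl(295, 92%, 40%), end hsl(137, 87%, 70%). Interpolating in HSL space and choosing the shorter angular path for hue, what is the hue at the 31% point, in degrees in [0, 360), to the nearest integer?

246

Hue arc: Δh = 137 − 295 = -158° (|Δh| ≤ 180, already the shorter path).
H = 295 + 0.31 × (-158) = 246.02 → 246°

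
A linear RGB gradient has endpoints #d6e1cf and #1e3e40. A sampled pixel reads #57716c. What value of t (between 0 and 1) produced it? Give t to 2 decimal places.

0.69

Invert the lerp on the R channel (largest span, 184): t = (87 − 214) / (30 − 214) = -127/-184 = 0.69022.
Check on G: (113 − 225)/(62 − 225) = 0.6871 ✓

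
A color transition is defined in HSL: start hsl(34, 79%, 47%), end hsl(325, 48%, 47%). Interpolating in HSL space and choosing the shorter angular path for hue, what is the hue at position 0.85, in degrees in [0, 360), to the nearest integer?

Hue: 325 − 34 = 291°, but |291| > 180 so the shorter arc goes the other way: Δh = 291 − 360 = -69°.
H = 34 + 0.85 × (-69) = -24.65 → -25 → -25 mod 360 = 335°

335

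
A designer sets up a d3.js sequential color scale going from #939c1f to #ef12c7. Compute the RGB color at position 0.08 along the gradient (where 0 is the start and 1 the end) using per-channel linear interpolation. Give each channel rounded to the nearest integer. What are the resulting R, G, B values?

(154, 145, 44)

#939c1f → (147, 156, 31); #ef12c7 → (239, 18, 199).
R = 147 + 0.08 × (239 − 147) = 147 + 0.08 × 92 = 154.36 → 154
G = 156 + 0.08 × (18 − 156) = 156 + 0.08 × -138 = 144.96 → 145
B = 31 + 0.08 × (199 − 31) = 31 + 0.08 × 168 = 44.44 → 44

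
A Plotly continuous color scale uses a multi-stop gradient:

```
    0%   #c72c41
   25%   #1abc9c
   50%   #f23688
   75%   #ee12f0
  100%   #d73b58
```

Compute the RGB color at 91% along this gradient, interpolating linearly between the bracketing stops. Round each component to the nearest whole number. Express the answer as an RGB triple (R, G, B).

(223, 44, 143)

91% lies between the 75% and 100% stops, so the local fraction is t = (91 − 75)/(100 − 75) = 16/25 ≈ 0.64.
#ee12f0 → (238, 18, 240); #d73b58 → (215, 59, 88).
R = 238 + 0.64 × (215 − 238) = 223.28 → 223
G = 18 + 0.64 × (59 − 18) = 44.24 → 44
B = 240 + 0.64 × (88 − 240) = 142.72 → 143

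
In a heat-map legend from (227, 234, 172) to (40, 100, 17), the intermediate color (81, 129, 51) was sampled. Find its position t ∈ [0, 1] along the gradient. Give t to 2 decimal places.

Invert the lerp on the R channel (largest span, 187): t = (81 − 227) / (40 − 227) = -146/-187 = 0.78075.
Check on G: (129 − 234)/(100 − 234) = 0.7836 ✓

0.78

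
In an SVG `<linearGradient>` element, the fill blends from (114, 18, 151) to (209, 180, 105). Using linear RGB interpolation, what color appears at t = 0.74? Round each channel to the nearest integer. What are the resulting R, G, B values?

(184, 138, 117)

R = 114 + 0.74 × (209 − 114) = 114 + 0.74 × 95 = 184.3 → 184
G = 18 + 0.74 × (180 − 18) = 18 + 0.74 × 162 = 137.88 → 138
B = 151 + 0.74 × (105 − 151) = 151 + 0.74 × -46 = 116.96 → 117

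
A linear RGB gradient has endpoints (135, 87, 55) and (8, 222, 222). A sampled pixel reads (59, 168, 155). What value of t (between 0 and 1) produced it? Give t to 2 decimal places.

Invert the lerp on the B channel (largest span, 167): t = (155 − 55) / (222 − 55) = 100/167 = 0.5988.
Check on R: (59 − 135)/(8 − 135) = 0.5984 ✓

0.60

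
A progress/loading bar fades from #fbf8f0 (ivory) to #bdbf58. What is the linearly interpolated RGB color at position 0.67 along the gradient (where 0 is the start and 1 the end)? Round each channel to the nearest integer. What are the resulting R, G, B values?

#fbf8f0 → (251, 248, 240); #bdbf58 → (189, 191, 88).
R = 251 + 0.67 × (189 − 251) = 251 + 0.67 × -62 = 209.46 → 209
G = 248 + 0.67 × (191 − 248) = 248 + 0.67 × -57 = 209.81 → 210
B = 240 + 0.67 × (88 − 240) = 240 + 0.67 × -152 = 138.16 → 138
So the blended color is (209, 210, 138), about #d1d28a.

(209, 210, 138)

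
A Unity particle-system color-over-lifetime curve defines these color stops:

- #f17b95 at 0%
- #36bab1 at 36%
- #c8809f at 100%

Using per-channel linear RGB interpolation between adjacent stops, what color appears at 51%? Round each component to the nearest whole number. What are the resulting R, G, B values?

51% lies between the 36% and 100% stops, so the local fraction is t = (51 − 36)/(100 − 36) = 15/64 ≈ 0.2344.
#36bab1 → (54, 186, 177); #c8809f → (200, 128, 159).
R = 54 + 0.2344 × (200 − 54) = 88.222 → 88
G = 186 + 0.2344 × (128 − 186) = 172.405 → 172
B = 177 + 0.2344 × (159 − 177) = 172.781 → 173

(88, 172, 173)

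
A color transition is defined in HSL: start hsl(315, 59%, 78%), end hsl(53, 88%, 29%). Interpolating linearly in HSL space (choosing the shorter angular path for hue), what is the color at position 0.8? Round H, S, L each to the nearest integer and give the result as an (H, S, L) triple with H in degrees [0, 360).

Hue: 53 − 315 = -262°, but |-262| > 180 so the shorter arc goes the other way: Δh = -262 + 360 = 98°.
H = 315 + 0.8 × (98) = 393.4 → 393 → 393 mod 360 = 33°
S = 59 + 0.8 × (88 − 59) = 82.2 → 82%
L = 78 + 0.8 × (29 − 78) = 38.8 → 39%

(33, 82, 39)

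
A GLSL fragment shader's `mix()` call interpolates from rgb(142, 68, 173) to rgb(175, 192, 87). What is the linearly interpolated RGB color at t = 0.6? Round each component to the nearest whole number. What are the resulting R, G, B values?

R = 142 + 0.6 × (175 − 142) = 142 + 0.6 × 33 = 161.8 → 162
G = 68 + 0.6 × (192 − 68) = 68 + 0.6 × 124 = 142.4 → 142
B = 173 + 0.6 × (87 − 173) = 173 + 0.6 × -86 = 121.4 → 121

(162, 142, 121)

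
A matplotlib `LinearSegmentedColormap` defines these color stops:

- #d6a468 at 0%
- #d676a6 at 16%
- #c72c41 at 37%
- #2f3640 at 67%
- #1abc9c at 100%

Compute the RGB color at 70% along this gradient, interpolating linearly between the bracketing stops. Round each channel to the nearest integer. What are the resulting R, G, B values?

(45, 66, 72)

70% lies between the 67% and 100% stops, so the local fraction is t = (70 − 67)/(100 − 67) = 3/33 ≈ 0.0909.
#2f3640 → (47, 54, 64); #1abc9c → (26, 188, 156).
R = 47 + 0.0909 × (26 − 47) = 45.091 → 45
G = 54 + 0.0909 × (188 − 54) = 66.181 → 66
B = 64 + 0.0909 × (156 − 64) = 72.363 → 72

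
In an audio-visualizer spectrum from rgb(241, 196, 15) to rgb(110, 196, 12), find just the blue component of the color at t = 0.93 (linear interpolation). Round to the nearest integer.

B = 15 + 0.93 × (12 − 15) = 12.21 → 12

12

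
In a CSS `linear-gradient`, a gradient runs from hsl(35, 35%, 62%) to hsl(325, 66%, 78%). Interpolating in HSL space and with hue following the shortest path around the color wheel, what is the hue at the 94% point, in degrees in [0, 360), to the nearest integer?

Hue: 325 − 35 = 290°, but |290| > 180 so the shorter arc goes the other way: Δh = 290 − 360 = -70°.
H = 35 + 0.94 × (-70) = -30.8 → -31 → -31 mod 360 = 329°

329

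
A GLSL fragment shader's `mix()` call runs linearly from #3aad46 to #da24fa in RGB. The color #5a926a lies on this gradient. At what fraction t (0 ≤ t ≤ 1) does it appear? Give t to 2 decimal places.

Invert the lerp on the B channel (largest span, 180): t = (106 − 70) / (250 − 70) = 36/180 = 0.2.
Check on R: (90 − 58)/(218 − 58) = 0.2 ✓

0.20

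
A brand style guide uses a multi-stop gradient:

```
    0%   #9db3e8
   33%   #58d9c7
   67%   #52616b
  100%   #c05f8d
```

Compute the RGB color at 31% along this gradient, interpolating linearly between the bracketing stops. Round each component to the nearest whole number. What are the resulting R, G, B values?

31% lies between the 0% and 33% stops, so the local fraction is t = (31 − 0)/(33 − 0) = 31/33 ≈ 0.9394.
#9db3e8 → (157, 179, 232); #58d9c7 → (88, 217, 199).
R = 157 + 0.9394 × (88 − 157) = 92.181 → 92
G = 179 + 0.9394 × (217 − 179) = 214.697 → 215
B = 232 + 0.9394 × (199 − 232) = 201 → 201

(92, 215, 201)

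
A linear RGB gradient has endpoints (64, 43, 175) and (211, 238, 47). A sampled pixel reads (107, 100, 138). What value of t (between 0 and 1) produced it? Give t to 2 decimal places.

0.29

Invert the lerp on the G channel (largest span, 195): t = (100 − 43) / (238 − 43) = 57/195 = 0.29231.
Check on R: (107 − 64)/(211 − 64) = 0.2925 ✓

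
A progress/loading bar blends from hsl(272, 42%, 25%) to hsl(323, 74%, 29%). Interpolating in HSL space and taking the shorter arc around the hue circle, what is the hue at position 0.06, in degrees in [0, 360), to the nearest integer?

Hue arc: Δh = 323 − 272 = 51° (|Δh| ≤ 180, already the shorter path).
H = 272 + 0.06 × (51) = 275.06 → 275°

275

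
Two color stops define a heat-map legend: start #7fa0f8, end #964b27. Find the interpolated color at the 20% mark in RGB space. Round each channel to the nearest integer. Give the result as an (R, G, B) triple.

#7fa0f8 → (127, 160, 248); #964b27 → (150, 75, 39).
20% corresponds to t = 0.2.
R = 127 + 0.2 × (150 − 127) = 127 + 0.2 × 23 = 131.6 → 132
G = 160 + 0.2 × (75 − 160) = 160 + 0.2 × -85 = 143 → 143
B = 248 + 0.2 × (39 − 248) = 248 + 0.2 × -209 = 206.2 → 206

(132, 143, 206)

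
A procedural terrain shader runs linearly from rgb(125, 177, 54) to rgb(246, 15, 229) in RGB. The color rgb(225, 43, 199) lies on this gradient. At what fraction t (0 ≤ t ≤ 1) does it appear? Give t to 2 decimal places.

Invert the lerp on the B channel (largest span, 175): t = (199 − 54) / (229 − 54) = 145/175 = 0.82857.
Check on R: (225 − 125)/(246 − 125) = 0.8264 ✓

0.83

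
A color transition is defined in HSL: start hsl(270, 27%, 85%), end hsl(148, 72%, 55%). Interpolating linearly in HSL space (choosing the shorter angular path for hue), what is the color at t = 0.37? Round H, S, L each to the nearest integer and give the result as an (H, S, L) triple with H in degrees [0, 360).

Hue arc: Δh = 148 − 270 = -122° (|Δh| ≤ 180, already the shorter path).
H = 270 + 0.37 × (-122) = 224.86 → 225°
S = 27 + 0.37 × (72 − 27) = 43.65 → 44%
L = 85 + 0.37 × (55 − 85) = 73.9 → 74%

(225, 44, 74)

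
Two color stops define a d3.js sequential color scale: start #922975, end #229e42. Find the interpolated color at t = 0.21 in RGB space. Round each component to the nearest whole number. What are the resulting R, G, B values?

#922975 → (146, 41, 117); #229e42 → (34, 158, 66).
R = 146 + 0.21 × (34 − 146) = 146 + 0.21 × -112 = 122.48 → 122
G = 41 + 0.21 × (158 − 41) = 41 + 0.21 × 117 = 65.57 → 66
B = 117 + 0.21 × (66 − 117) = 117 + 0.21 × -51 = 106.29 → 106

(122, 66, 106)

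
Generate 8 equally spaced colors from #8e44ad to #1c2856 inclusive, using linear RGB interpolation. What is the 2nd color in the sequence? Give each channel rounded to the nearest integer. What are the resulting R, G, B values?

(126, 64, 161)

With 8 swatches and endpoints inclusive, swatch 2 sits at t = (2 − 1)/(8 − 1) = 1/7 ≈ 0.1429.
#8e44ad → (142, 68, 173); #1c2856 → (28, 40, 86).
R = 142 + 0.1429 × (28 − 142) = 125.709 → 126
G = 68 + 0.1429 × (40 − 68) = 63.999 → 64
B = 173 + 0.1429 × (86 − 173) = 160.568 → 161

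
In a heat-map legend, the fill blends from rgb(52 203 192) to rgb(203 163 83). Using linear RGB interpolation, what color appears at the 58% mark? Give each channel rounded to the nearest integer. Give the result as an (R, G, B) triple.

(140, 180, 129)

58% corresponds to t = 0.58.
R = 52 + 0.58 × (203 − 52) = 52 + 0.58 × 151 = 139.58 → 140
G = 203 + 0.58 × (163 − 203) = 203 + 0.58 × -40 = 179.8 → 180
B = 192 + 0.58 × (83 − 192) = 192 + 0.58 × -109 = 128.78 → 129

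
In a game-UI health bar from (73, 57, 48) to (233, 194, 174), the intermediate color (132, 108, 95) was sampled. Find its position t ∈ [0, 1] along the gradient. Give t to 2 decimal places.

0.37

Invert the lerp on the R channel (largest span, 160): t = (132 − 73) / (233 − 73) = 59/160 = 0.36875.
Check on G: (108 − 57)/(194 − 57) = 0.3723 ✓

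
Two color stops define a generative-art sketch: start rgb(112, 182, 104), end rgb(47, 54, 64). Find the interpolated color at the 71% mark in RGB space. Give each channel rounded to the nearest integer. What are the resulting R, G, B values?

71% corresponds to t = 0.71.
R = 112 + 0.71 × (47 − 112) = 112 + 0.71 × -65 = 65.85 → 66
G = 182 + 0.71 × (54 − 182) = 182 + 0.71 × -128 = 91.12 → 91
B = 104 + 0.71 × (64 − 104) = 104 + 0.71 × -40 = 75.6 → 76

(66, 91, 76)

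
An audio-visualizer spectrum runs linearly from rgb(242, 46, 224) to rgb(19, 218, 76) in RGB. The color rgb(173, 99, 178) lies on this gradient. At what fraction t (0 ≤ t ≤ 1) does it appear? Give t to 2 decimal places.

0.31

Invert the lerp on the R channel (largest span, 223): t = (173 − 242) / (19 − 242) = -69/-223 = 0.30942.
Check on G: (99 − 46)/(218 − 46) = 0.3081 ✓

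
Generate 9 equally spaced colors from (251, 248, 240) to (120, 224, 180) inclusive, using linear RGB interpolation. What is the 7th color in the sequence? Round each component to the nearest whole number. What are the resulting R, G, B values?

With 9 swatches and endpoints inclusive, swatch 7 sits at t = (7 − 1)/(9 − 1) = 6/8 ≈ 0.75.
R = 251 + 0.75 × (120 − 251) = 152.75 → 153
G = 248 + 0.75 × (224 − 248) = 230 → 230
B = 240 + 0.75 × (180 − 240) = 195 → 195

(153, 230, 195)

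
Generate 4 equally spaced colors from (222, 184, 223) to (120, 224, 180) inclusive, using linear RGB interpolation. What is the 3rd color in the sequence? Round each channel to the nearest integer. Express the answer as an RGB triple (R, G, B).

(154, 211, 194)

With 4 swatches and endpoints inclusive, swatch 3 sits at t = (3 − 1)/(4 − 1) = 2/3 ≈ 0.6667.
R = 222 + 0.6667 × (120 − 222) = 153.997 → 154
G = 184 + 0.6667 × (224 − 184) = 210.668 → 211
B = 223 + 0.6667 × (180 − 223) = 194.332 → 194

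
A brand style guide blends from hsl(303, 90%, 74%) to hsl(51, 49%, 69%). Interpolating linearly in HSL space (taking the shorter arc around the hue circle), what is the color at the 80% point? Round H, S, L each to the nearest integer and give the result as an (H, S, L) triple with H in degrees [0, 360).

(29, 57, 70)

Hue: 51 − 303 = -252°, but |-252| > 180 so the shorter arc goes the other way: Δh = -252 + 360 = 108°.
H = 303 + 0.8 × (108) = 389.4 → 389 → 389 mod 360 = 29°
S = 90 + 0.8 × (49 − 90) = 57.2 → 57%
L = 74 + 0.8 × (69 − 74) = 70 → 70%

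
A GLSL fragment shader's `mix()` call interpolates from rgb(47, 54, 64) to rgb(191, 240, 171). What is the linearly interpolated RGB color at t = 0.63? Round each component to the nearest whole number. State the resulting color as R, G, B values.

(138, 171, 131)

R = 47 + 0.63 × (191 − 47) = 47 + 0.63 × 144 = 137.72 → 138
G = 54 + 0.63 × (240 − 54) = 54 + 0.63 × 186 = 171.18 → 171
B = 64 + 0.63 × (171 − 64) = 64 + 0.63 × 107 = 131.41 → 131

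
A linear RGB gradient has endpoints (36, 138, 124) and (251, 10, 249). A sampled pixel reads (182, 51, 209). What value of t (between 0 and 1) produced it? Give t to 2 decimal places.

Invert the lerp on the R channel (largest span, 215): t = (182 − 36) / (251 − 36) = 146/215 = 0.67907.
Check on G: (51 − 138)/(10 − 138) = 0.6797 ✓

0.68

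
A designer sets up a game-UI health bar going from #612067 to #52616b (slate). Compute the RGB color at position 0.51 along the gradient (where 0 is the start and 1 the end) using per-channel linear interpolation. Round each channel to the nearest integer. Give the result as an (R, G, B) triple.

(89, 65, 105)

#612067 → (97, 32, 103); #52616b → (82, 97, 107).
R = 97 + 0.51 × (82 − 97) = 97 + 0.51 × -15 = 89.35 → 89
G = 32 + 0.51 × (97 − 32) = 32 + 0.51 × 65 = 65.15 → 65
B = 103 + 0.51 × (107 − 103) = 103 + 0.51 × 4 = 105.04 → 105
So the blended color is (89, 65, 105), about #594169.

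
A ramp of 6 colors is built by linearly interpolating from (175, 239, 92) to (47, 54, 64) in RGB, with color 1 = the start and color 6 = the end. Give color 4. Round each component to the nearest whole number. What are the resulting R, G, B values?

With 6 swatches and endpoints inclusive, swatch 4 sits at t = (4 − 1)/(6 − 1) = 3/5 ≈ 0.6.
R = 175 + 0.6 × (47 − 175) = 98.2 → 98
G = 239 + 0.6 × (54 − 239) = 128 → 128
B = 92 + 0.6 × (64 − 92) = 75.2 → 75

(98, 128, 75)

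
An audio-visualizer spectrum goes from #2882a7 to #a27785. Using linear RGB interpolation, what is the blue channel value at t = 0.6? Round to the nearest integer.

147

B₁ = 167 (from #2882a7), B₂ = 133 (from #a27785).
B = 167 + 0.6 × (133 − 167) = 146.6 → 147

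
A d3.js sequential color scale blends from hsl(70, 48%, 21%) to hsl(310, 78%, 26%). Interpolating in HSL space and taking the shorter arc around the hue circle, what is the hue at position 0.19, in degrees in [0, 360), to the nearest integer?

Hue: 310 − 70 = 240°, but |240| > 180 so the shorter arc goes the other way: Δh = 240 − 360 = -120°.
H = 70 + 0.19 × (-120) = 47.2 → 47°

47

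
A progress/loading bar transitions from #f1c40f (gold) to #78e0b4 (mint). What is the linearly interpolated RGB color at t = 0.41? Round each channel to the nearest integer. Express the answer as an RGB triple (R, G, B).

#f1c40f → (241, 196, 15); #78e0b4 → (120, 224, 180).
R = 241 + 0.41 × (120 − 241) = 241 + 0.41 × -121 = 191.39 → 191
G = 196 + 0.41 × (224 − 196) = 196 + 0.41 × 28 = 207.48 → 207
B = 15 + 0.41 × (180 − 15) = 15 + 0.41 × 165 = 82.65 → 83

(191, 207, 83)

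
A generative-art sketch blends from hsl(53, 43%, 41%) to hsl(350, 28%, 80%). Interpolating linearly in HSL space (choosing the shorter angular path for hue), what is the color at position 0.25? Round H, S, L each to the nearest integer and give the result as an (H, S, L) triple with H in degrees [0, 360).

Hue: 350 − 53 = 297°, but |297| > 180 so the shorter arc goes the other way: Δh = 297 − 360 = -63°.
H = 53 + 0.25 × (-63) = 37.25 → 37°
S = 43 + 0.25 × (28 − 43) = 39.25 → 39%
L = 41 + 0.25 × (80 − 41) = 50.75 → 51%

(37, 39, 51)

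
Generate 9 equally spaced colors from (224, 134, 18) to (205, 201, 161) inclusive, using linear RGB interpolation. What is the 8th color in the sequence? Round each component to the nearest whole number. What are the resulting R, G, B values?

With 9 swatches and endpoints inclusive, swatch 8 sits at t = (8 − 1)/(9 − 1) = 7/8 ≈ 0.875.
R = 224 + 0.875 × (205 − 224) = 207.375 → 207
G = 134 + 0.875 × (201 − 134) = 192.625 → 193
B = 18 + 0.875 × (161 − 18) = 143.125 → 143

(207, 193, 143)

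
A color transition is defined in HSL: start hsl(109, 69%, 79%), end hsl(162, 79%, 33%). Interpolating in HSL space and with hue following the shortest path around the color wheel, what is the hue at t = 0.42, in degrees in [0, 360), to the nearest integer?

131

Hue arc: Δh = 162 − 109 = 53° (|Δh| ≤ 180, already the shorter path).
H = 109 + 0.42 × (53) = 131.26 → 131°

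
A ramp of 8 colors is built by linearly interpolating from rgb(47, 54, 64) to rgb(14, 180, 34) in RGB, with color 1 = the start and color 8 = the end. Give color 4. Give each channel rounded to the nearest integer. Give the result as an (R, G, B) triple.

(33, 108, 51)

With 8 swatches and endpoints inclusive, swatch 4 sits at t = (4 − 1)/(8 − 1) = 3/7 ≈ 0.4286.
R = 47 + 0.4286 × (14 − 47) = 32.856 → 33
G = 54 + 0.4286 × (180 − 54) = 108.004 → 108
B = 64 + 0.4286 × (34 − 64) = 51.142 → 51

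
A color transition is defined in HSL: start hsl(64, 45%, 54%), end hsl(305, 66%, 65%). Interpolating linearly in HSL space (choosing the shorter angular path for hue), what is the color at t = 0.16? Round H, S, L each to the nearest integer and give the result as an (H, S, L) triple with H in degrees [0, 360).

Hue: 305 − 64 = 241°, but |241| > 180 so the shorter arc goes the other way: Δh = 241 − 360 = -119°.
H = 64 + 0.16 × (-119) = 44.96 → 45°
S = 45 + 0.16 × (66 − 45) = 48.36 → 48%
L = 54 + 0.16 × (65 − 54) = 55.76 → 56%

(45, 48, 56)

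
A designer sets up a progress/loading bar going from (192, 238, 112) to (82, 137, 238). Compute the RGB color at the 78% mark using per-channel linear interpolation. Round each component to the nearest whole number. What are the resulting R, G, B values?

(106, 159, 210)

78% corresponds to t = 0.78.
R = 192 + 0.78 × (82 − 192) = 192 + 0.78 × -110 = 106.2 → 106
G = 238 + 0.78 × (137 − 238) = 238 + 0.78 × -101 = 159.22 → 159
B = 112 + 0.78 × (238 − 112) = 112 + 0.78 × 126 = 210.28 → 210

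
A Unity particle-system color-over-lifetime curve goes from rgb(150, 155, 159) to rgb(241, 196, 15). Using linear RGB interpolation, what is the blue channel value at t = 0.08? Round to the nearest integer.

147

B = 159 + 0.08 × (15 − 159) = 147.48 → 147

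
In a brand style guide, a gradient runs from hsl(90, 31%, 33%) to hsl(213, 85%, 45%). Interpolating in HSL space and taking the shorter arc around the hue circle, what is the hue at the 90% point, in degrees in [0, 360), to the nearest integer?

201

Hue arc: Δh = 213 − 90 = 123° (|Δh| ≤ 180, already the shorter path).
H = 90 + 0.9 × (123) = 200.7 → 201°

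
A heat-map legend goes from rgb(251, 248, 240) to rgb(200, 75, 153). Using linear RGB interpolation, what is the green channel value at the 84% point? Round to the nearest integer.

G = 248 + 0.84 × (75 − 248) = 102.68 → 103

103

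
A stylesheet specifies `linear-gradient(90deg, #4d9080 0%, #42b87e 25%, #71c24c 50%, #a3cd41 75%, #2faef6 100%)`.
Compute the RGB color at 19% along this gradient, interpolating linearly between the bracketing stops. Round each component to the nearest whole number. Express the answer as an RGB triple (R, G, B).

19% lies between the 0% and 25% stops, so the local fraction is t = (19 − 0)/(25 − 0) = 19/25 ≈ 0.76.
#4d9080 → (77, 144, 128); #42b87e → (66, 184, 126).
R = 77 + 0.76 × (66 − 77) = 68.64 → 69
G = 144 + 0.76 × (184 − 144) = 174.4 → 174
B = 128 + 0.76 × (126 − 128) = 126.48 → 126

(69, 174, 126)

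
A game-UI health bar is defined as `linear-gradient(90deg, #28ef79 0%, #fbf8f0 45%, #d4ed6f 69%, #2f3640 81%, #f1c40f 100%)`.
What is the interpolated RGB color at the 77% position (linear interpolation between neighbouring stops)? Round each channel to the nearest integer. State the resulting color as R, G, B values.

(102, 115, 80)

77% lies between the 69% and 81% stops, so the local fraction is t = (77 − 69)/(81 − 69) = 8/12 ≈ 0.6667.
#d4ed6f → (212, 237, 111); #2f3640 → (47, 54, 64).
R = 212 + 0.6667 × (47 − 212) = 101.995 → 102
G = 237 + 0.6667 × (54 − 237) = 114.994 → 115
B = 111 + 0.6667 × (64 − 111) = 79.665 → 80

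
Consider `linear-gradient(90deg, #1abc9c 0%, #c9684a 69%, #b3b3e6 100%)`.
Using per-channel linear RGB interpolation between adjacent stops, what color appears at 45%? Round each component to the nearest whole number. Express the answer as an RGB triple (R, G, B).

45% lies between the 0% and 69% stops, so the local fraction is t = (45 − 0)/(69 − 0) = 45/69 ≈ 0.6522.
#1abc9c → (26, 188, 156); #c9684a → (201, 104, 74).
R = 26 + 0.6522 × (201 − 26) = 140.135 → 140
G = 188 + 0.6522 × (104 − 188) = 133.215 → 133
B = 156 + 0.6522 × (74 − 156) = 102.52 → 103

(140, 133, 103)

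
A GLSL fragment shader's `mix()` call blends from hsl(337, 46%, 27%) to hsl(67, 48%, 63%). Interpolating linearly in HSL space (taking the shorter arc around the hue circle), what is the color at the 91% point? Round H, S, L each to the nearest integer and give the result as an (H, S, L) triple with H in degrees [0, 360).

(59, 48, 60)

Hue: 67 − 337 = -270°, but |-270| > 180 so the shorter arc goes the other way: Δh = -270 + 360 = 90°.
H = 337 + 0.91 × (90) = 418.9 → 419 → 419 mod 360 = 59°
S = 46 + 0.91 × (48 − 46) = 47.82 → 48%
L = 27 + 0.91 × (63 − 27) = 59.76 → 60%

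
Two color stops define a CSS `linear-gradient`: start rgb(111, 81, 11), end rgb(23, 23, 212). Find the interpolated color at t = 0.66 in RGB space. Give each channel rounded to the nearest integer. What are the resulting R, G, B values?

(53, 43, 144)

R = 111 + 0.66 × (23 − 111) = 111 + 0.66 × -88 = 52.92 → 53
G = 81 + 0.66 × (23 − 81) = 81 + 0.66 × -58 = 42.72 → 43
B = 11 + 0.66 × (212 − 11) = 11 + 0.66 × 201 = 143.66 → 144
So the blended color is (53, 43, 144), about #352b90.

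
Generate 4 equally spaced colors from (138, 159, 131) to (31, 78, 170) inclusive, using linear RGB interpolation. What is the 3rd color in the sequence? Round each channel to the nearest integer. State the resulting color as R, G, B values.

(67, 105, 157)

With 4 swatches and endpoints inclusive, swatch 3 sits at t = (3 − 1)/(4 − 1) = 2/3 ≈ 0.6667.
R = 138 + 0.6667 × (31 − 138) = 66.663 → 67
G = 159 + 0.6667 × (78 − 159) = 104.997 → 105
B = 131 + 0.6667 × (170 − 131) = 157.001 → 157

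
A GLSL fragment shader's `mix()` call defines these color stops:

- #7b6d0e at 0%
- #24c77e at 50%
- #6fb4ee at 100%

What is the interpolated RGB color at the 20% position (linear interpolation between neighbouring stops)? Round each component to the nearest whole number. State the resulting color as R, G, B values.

(88, 145, 59)

20% lies between the 0% and 50% stops, so the local fraction is t = (20 − 0)/(50 − 0) = 20/50 ≈ 0.4.
#7b6d0e → (123, 109, 14); #24c77e → (36, 199, 126).
R = 123 + 0.4 × (36 − 123) = 88.2 → 88
G = 109 + 0.4 × (199 − 109) = 145 → 145
B = 14 + 0.4 × (126 − 14) = 58.8 → 59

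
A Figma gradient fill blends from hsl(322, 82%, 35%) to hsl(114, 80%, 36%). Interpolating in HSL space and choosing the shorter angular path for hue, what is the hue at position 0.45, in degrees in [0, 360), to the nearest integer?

30

Hue: 114 − 322 = -208°, but |-208| > 180 so the shorter arc goes the other way: Δh = -208 + 360 = 152°.
H = 322 + 0.45 × (152) = 390.4 → 390 → 390 mod 360 = 30°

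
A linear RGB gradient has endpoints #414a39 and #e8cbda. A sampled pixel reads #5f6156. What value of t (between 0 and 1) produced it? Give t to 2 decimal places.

0.18

Invert the lerp on the R channel (largest span, 167): t = (95 − 65) / (232 − 65) = 30/167 = 0.17964.
Check on G: (97 − 74)/(203 − 74) = 0.1783 ✓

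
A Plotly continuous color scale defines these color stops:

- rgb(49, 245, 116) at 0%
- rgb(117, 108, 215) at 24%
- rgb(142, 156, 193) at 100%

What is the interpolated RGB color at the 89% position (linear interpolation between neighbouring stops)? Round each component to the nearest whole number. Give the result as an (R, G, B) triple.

(138, 149, 196)

89% lies between the 24% and 100% stops, so the local fraction is t = (89 − 24)/(100 − 24) = 65/76 ≈ 0.8553.
R = 117 + 0.8553 × (142 − 117) = 138.382 → 138
G = 108 + 0.8553 × (156 − 108) = 149.054 → 149
B = 215 + 0.8553 × (193 − 215) = 196.183 → 196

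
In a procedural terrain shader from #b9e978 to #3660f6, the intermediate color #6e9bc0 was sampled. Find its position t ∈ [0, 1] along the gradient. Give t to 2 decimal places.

0.57

Invert the lerp on the G channel (largest span, 137): t = (155 − 233) / (96 − 233) = -78/-137 = 0.56934.
Check on R: (110 − 185)/(54 − 185) = 0.5725 ✓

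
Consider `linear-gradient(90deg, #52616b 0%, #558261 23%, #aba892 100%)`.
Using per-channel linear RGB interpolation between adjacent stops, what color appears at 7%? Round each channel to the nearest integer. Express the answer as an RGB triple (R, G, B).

(83, 107, 104)

7% lies between the 0% and 23% stops, so the local fraction is t = (7 − 0)/(23 − 0) = 7/23 ≈ 0.3043.
#52616b → (82, 97, 107); #558261 → (85, 130, 97).
R = 82 + 0.3043 × (85 − 82) = 82.913 → 83
G = 97 + 0.3043 × (130 − 97) = 107.042 → 107
B = 107 + 0.3043 × (97 − 107) = 103.957 → 104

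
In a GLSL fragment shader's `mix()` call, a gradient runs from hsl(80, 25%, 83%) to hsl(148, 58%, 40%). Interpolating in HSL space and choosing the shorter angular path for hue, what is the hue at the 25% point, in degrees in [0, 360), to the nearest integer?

97

Hue arc: Δh = 148 − 80 = 68° (|Δh| ≤ 180, already the shorter path).
H = 80 + 0.25 × (68) = 97 → 97°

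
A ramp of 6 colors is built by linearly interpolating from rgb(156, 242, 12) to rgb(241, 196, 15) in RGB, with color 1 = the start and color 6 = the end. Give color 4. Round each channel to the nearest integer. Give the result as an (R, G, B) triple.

(207, 214, 14)

With 6 swatches and endpoints inclusive, swatch 4 sits at t = (4 − 1)/(6 − 1) = 3/5 ≈ 0.6.
R = 156 + 0.6 × (241 − 156) = 207 → 207
G = 242 + 0.6 × (196 − 242) = 214.4 → 214
B = 12 + 0.6 × (15 − 12) = 13.8 → 14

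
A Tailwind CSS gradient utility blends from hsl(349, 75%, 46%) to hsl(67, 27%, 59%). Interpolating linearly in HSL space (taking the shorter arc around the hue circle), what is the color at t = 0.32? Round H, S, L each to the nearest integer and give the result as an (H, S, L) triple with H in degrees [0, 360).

(14, 60, 50)

Hue: 67 − 349 = -282°, but |-282| > 180 so the shorter arc goes the other way: Δh = -282 + 360 = 78°.
H = 349 + 0.32 × (78) = 373.96 → 374 → 374 mod 360 = 14°
S = 75 + 0.32 × (27 − 75) = 59.64 → 60%
L = 46 + 0.32 × (59 − 46) = 50.16 → 50%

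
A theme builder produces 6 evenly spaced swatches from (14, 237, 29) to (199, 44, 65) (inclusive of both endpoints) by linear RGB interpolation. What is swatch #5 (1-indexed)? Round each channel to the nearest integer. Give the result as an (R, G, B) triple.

(162, 83, 58)

With 6 swatches and endpoints inclusive, swatch 5 sits at t = (5 − 1)/(6 − 1) = 4/5 ≈ 0.8.
R = 14 + 0.8 × (199 − 14) = 162 → 162
G = 237 + 0.8 × (44 − 237) = 82.6 → 83
B = 29 + 0.8 × (65 − 29) = 57.8 → 58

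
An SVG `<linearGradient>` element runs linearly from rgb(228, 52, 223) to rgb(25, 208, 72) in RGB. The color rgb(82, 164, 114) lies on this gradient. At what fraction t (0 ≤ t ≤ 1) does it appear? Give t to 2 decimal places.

0.72

Invert the lerp on the R channel (largest span, 203): t = (82 − 228) / (25 − 228) = -146/-203 = 0.71921.
Check on G: (164 − 52)/(208 − 52) = 0.7179 ✓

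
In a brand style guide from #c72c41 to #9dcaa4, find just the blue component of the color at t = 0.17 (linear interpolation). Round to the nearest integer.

B₁ = 65 (from #c72c41), B₂ = 164 (from #9dcaa4).
B = 65 + 0.17 × (164 − 65) = 81.83 → 82

82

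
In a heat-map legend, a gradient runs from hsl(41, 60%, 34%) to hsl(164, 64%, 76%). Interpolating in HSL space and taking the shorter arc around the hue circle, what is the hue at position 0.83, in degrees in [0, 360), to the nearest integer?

Hue arc: Δh = 164 − 41 = 123° (|Δh| ≤ 180, already the shorter path).
H = 41 + 0.83 × (123) = 143.09 → 143°

143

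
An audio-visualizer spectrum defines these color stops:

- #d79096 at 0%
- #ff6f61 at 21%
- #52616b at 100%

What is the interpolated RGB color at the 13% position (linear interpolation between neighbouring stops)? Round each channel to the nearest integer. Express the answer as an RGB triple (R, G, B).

(240, 124, 117)

13% lies between the 0% and 21% stops, so the local fraction is t = (13 − 0)/(21 − 0) = 13/21 ≈ 0.619.
#d79096 → (215, 144, 150); #ff6f61 → (255, 111, 97).
R = 215 + 0.619 × (255 − 215) = 239.76 → 240
G = 144 + 0.619 × (111 − 144) = 123.573 → 124
B = 150 + 0.619 × (97 − 150) = 117.193 → 117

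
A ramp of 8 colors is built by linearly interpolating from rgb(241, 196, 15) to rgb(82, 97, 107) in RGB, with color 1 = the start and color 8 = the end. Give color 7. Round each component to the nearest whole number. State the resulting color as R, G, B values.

With 8 swatches and endpoints inclusive, swatch 7 sits at t = (7 − 1)/(8 − 1) = 6/7 ≈ 0.8571.
R = 241 + 0.8571 × (82 − 241) = 104.721 → 105
G = 196 + 0.8571 × (97 − 196) = 111.147 → 111
B = 15 + 0.8571 × (107 − 15) = 93.853 → 94

(105, 111, 94)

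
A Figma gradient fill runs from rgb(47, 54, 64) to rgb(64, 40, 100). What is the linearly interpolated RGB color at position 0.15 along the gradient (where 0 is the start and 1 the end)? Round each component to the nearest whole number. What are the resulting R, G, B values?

R = 47 + 0.15 × (64 − 47) = 47 + 0.15 × 17 = 49.55 → 50
G = 54 + 0.15 × (40 − 54) = 54 + 0.15 × -14 = 51.9 → 52
B = 64 + 0.15 × (100 − 64) = 64 + 0.15 × 36 = 69.4 → 69
So the blended color is (50, 52, 69), about #323445.

(50, 52, 69)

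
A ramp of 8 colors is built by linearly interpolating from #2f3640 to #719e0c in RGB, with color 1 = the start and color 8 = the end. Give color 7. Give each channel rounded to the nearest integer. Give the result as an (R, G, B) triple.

With 8 swatches and endpoints inclusive, swatch 7 sits at t = (7 − 1)/(8 − 1) = 6/7 ≈ 0.8571.
#2f3640 → (47, 54, 64); #719e0c → (113, 158, 12).
R = 47 + 0.8571 × (113 − 47) = 103.569 → 104
G = 54 + 0.8571 × (158 − 54) = 143.138 → 143
B = 64 + 0.8571 × (12 − 64) = 19.431 → 19

(104, 143, 19)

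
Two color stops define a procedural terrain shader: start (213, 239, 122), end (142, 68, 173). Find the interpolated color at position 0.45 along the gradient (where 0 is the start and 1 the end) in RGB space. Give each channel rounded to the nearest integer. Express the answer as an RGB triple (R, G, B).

(181, 162, 145)

R = 213 + 0.45 × (142 − 213) = 213 + 0.45 × -71 = 181.05 → 181
G = 239 + 0.45 × (68 − 239) = 239 + 0.45 × -171 = 162.05 → 162
B = 122 + 0.45 × (173 − 122) = 122 + 0.45 × 51 = 144.95 → 145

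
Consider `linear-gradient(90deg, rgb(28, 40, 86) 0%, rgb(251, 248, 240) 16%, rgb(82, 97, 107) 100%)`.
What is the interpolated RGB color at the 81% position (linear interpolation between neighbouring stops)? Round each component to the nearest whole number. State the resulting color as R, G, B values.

81% lies between the 16% and 100% stops, so the local fraction is t = (81 − 16)/(100 − 16) = 65/84 ≈ 0.7738.
R = 251 + 0.7738 × (82 − 251) = 120.228 → 120
G = 248 + 0.7738 × (97 − 248) = 131.156 → 131
B = 240 + 0.7738 × (107 − 240) = 137.085 → 137

(120, 131, 137)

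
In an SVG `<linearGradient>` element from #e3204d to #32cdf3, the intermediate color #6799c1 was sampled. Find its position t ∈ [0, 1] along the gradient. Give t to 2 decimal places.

Invert the lerp on the R channel (largest span, 177): t = (103 − 227) / (50 − 227) = -124/-177 = 0.70056.
Check on G: (153 − 32)/(205 − 32) = 0.6994 ✓

0.70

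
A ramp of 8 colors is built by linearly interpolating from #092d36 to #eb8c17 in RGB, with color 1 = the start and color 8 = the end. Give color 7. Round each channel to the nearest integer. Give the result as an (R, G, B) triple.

(203, 126, 27)

With 8 swatches and endpoints inclusive, swatch 7 sits at t = (7 − 1)/(8 − 1) = 6/7 ≈ 0.8571.
#092d36 → (9, 45, 54); #eb8c17 → (235, 140, 23).
R = 9 + 0.8571 × (235 − 9) = 202.705 → 203
G = 45 + 0.8571 × (140 − 45) = 126.424 → 126
B = 54 + 0.8571 × (23 − 54) = 27.43 → 27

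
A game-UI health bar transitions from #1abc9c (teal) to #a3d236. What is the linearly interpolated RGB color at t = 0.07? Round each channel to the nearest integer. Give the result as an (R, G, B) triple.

(36, 190, 149)

#1abc9c → (26, 188, 156); #a3d236 → (163, 210, 54).
R = 26 + 0.07 × (163 − 26) = 26 + 0.07 × 137 = 35.59 → 36
G = 188 + 0.07 × (210 − 188) = 188 + 0.07 × 22 = 189.54 → 190
B = 156 + 0.07 × (54 − 156) = 156 + 0.07 × -102 = 148.86 → 149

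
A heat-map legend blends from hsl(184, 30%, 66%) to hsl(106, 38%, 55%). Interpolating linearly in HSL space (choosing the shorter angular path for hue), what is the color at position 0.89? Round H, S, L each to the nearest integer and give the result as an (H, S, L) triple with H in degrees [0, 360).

(115, 37, 56)

Hue arc: Δh = 106 − 184 = -78° (|Δh| ≤ 180, already the shorter path).
H = 184 + 0.89 × (-78) = 114.58 → 115°
S = 30 + 0.89 × (38 − 30) = 37.12 → 37%
L = 66 + 0.89 × (55 − 66) = 56.21 → 56%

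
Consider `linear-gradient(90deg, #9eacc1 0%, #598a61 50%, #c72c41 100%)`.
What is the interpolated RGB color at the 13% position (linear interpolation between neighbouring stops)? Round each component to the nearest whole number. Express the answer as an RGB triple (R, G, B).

13% lies between the 0% and 50% stops, so the local fraction is t = (13 − 0)/(50 − 0) = 13/50 ≈ 0.26.
#9eacc1 → (158, 172, 193); #598a61 → (89, 138, 97).
R = 158 + 0.26 × (89 − 158) = 140.06 → 140
G = 172 + 0.26 × (138 − 172) = 163.16 → 163
B = 193 + 0.26 × (97 − 193) = 168.04 → 168

(140, 163, 168)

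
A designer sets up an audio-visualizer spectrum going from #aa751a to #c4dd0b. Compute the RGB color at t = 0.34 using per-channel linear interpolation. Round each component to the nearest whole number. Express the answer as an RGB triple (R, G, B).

#aa751a → (170, 117, 26); #c4dd0b → (196, 221, 11).
R = 170 + 0.34 × (196 − 170) = 170 + 0.34 × 26 = 178.84 → 179
G = 117 + 0.34 × (221 − 117) = 117 + 0.34 × 104 = 152.36 → 152
B = 26 + 0.34 × (11 − 26) = 26 + 0.34 × -15 = 20.9 → 21
So the blended color is (179, 152, 21), about #b39815.

(179, 152, 21)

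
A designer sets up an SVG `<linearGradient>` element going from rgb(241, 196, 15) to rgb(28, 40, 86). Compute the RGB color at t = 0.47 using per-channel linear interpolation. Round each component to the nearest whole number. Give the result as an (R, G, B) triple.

(141, 123, 48)

R = 241 + 0.47 × (28 − 241) = 241 + 0.47 × -213 = 140.89 → 141
G = 196 + 0.47 × (40 − 196) = 196 + 0.47 × -156 = 122.68 → 123
B = 15 + 0.47 × (86 − 15) = 15 + 0.47 × 71 = 48.37 → 48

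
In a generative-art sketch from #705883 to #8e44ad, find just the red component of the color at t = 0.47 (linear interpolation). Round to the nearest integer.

R₁ = 112 (from #705883), R₂ = 142 (from #8e44ad).
R = 112 + 0.47 × (142 − 112) = 126.1 → 126

126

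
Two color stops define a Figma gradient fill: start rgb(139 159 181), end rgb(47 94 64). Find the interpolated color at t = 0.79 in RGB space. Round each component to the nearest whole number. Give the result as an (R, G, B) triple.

(66, 108, 89)

R = 139 + 0.79 × (47 − 139) = 139 + 0.79 × -92 = 66.32 → 66
G = 159 + 0.79 × (94 − 159) = 159 + 0.79 × -65 = 107.65 → 108
B = 181 + 0.79 × (64 − 181) = 181 + 0.79 × -117 = 88.57 → 89
So the blended color is (66, 108, 89), about #426c59.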